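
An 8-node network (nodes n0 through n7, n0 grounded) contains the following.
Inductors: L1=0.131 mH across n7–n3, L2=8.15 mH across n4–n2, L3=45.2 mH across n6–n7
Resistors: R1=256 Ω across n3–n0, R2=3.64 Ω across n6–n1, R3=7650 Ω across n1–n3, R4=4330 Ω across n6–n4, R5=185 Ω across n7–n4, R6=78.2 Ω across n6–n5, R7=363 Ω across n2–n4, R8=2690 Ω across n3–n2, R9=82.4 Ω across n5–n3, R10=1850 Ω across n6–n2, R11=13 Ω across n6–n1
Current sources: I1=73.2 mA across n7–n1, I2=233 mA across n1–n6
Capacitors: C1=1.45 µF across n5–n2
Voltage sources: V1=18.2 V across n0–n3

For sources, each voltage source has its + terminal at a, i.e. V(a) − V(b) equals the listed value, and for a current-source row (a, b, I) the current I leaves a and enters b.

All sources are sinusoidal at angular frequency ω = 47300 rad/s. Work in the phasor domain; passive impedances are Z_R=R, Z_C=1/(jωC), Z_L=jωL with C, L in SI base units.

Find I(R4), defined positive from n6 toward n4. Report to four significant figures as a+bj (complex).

Apply KCL at each of the 7 non-ground nodes and solve the resulting linear system.
Node n1: branches {I1, R2, R3, I2, R11} → V_1 = -8.704+0.8418j
Node n2: branches {R7, L2, R8, C1, R10} → V_2 = -13.44+0.6622j
Node n3: branches {L1, R1, R3, R8, R9, V1} → V_3 = -18.20+0.000j
Node n4: branches {R4, R5, R7, L2} → V_4 = -15.90-0.7605j
Node n5: branches {R6, C1, R9} → V_5 = -13.47+0.5247j
Node n6: branches {R2, R4, R6, L3, I2, R10, R11} → V_6 = -8.246+0.8421j
Node n7: branches {L1, I1, R5, L3} → V_7 = -18.16-0.3743j
Source currents: i(V1)=-0.07109+0.000j

0.001767+0.0003701j A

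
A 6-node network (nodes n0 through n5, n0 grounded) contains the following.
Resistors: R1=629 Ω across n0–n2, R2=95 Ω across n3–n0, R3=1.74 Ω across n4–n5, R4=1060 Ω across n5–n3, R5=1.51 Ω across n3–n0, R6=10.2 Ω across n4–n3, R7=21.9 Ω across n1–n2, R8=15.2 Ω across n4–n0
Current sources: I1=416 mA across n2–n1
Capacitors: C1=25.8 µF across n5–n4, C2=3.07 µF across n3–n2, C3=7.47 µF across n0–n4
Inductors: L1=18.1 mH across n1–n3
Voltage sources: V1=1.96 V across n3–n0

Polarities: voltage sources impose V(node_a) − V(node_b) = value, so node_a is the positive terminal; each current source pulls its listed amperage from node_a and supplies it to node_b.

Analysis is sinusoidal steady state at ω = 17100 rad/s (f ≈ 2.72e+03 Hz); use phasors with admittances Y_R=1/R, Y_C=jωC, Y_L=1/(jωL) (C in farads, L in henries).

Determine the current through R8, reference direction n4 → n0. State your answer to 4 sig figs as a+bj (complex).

Apply KCL at each of the 5 non-ground nodes and solve the resulting linear system.
Node n1: branches {I1, L1, R7} → V_1 = 11.60+0.8093j
Node n2: branches {R1, I1, C2, R7} → V_2 = 2.550+0.1270j
Node n3: branches {R2, R4, C2, L1, R5, R6, V1} → V_3 = 1.960+0.000j
Node n4: branches {C1, R3, R6, R8, C3} → V_4 = 0.7354-0.5701j
Node n5: branches {C1, R3, R4} → V_5 = 0.7371-0.5705j
Source currents: i(V1)=-1.444-0.05663j

0.04838-0.03751j A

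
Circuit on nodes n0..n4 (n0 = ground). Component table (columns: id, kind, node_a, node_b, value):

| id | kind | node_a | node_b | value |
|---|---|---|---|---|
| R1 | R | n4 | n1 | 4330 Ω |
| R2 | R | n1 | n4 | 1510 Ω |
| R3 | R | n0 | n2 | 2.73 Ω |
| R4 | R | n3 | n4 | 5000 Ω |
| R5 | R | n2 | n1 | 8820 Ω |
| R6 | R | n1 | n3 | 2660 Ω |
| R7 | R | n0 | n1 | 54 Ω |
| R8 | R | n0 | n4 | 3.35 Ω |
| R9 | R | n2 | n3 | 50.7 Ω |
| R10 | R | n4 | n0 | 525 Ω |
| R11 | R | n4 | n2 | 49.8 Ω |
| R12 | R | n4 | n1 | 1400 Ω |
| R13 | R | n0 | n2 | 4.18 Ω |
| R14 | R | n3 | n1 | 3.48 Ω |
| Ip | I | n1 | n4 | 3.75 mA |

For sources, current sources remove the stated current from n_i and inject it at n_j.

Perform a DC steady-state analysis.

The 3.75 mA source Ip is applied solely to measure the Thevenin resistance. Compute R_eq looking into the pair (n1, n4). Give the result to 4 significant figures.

R_eq = 28.82 Ω

Element admittances at DC:
  Y(R1) = 0.0002309 S between n4,n1
  Y(R2) = 0.0006623 S between n1,n4
  Y(R3) = 0.3663 S between n0,n2
  Y(R4) = 0.0002000 S between n3,n4
  Y(R5) = 0.0001134 S between n2,n1
  Y(R6) = 0.0003759 S between n1,n3
  Y(R7) = 0.01852 S between n0,n1
  Y(R8) = 0.2985 S between n0,n4
  Y(R9) = 0.01972 S between n2,n3
  Y(R10) = 0.001905 S between n4,n0
  Y(R11) = 0.02008 S between n4,n2
  Y(R12) = 0.0007143 S between n4,n1
  Y(R13) = 0.2392 S between n0,n2
  Y(R14) = 0.2874 S between n3,n1
  Ip: injects 0.00375 A into n4 (from n1)
Assemble and solve the 4×4 MNA system:
  V(n1)=-0.09714  V(n2)=-0.002457  V(n3)=-0.09100  V(n4)=0.01094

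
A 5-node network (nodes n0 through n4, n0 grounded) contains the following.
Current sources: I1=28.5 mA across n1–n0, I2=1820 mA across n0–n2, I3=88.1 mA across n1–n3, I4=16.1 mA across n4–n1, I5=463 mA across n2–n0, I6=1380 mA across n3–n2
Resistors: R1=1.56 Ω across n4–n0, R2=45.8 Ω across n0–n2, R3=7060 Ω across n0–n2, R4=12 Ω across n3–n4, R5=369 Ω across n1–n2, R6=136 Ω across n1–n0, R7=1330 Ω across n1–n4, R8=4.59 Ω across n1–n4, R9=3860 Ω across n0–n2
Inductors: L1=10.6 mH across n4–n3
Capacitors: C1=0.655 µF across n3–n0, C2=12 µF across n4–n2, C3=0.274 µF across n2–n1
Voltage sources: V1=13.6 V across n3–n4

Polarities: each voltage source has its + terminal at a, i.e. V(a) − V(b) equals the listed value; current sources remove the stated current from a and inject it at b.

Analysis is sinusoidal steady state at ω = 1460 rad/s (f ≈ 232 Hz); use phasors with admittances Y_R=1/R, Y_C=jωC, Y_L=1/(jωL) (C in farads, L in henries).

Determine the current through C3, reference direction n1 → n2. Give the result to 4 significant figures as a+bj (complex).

-0.02108-0.02855j A

Apply KCL at each of the 4 non-ground nodes and solve the resulting linear system.
Node n1: branches {I1, I3, I4, R5, R6, C3, R7, R8} → V_1 = 0.1120+1.191j
Node n2: branches {I2, R2, R3, R5, C2, C3, I5, I6, R9} → V_2 = 71.48-51.51j
Node n3: branches {I3, L1, R4, C1, I6, V1} → V_3 = 13.19+1.753j
Node n4: branches {R1, L1, R4, I4, C2, R7, R8, V1} → V_4 = -0.4057+1.753j
Source currents: i(V1)=-2.424+0.8662j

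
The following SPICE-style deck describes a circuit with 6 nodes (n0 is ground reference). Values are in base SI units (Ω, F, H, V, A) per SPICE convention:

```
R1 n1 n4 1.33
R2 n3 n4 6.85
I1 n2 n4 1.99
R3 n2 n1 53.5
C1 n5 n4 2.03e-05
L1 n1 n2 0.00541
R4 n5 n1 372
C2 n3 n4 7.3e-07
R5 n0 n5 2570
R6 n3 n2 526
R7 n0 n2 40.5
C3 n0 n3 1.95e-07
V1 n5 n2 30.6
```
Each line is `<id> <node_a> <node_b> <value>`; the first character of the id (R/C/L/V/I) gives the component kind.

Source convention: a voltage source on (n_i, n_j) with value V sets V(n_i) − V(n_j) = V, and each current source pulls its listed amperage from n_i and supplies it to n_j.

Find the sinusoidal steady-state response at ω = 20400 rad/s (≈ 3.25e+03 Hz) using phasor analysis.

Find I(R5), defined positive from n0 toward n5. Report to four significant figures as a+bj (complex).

Apply KCL at each of the 5 non-ground nodes and solve the resulting linear system.
Node n1: branches {R1, R3, L1, R4} → V_1 = 28.61-7.369j
Node n2: branches {I1, R3, L1, R6, R7, V1} → V_2 = -1.819-4.543j
Node n3: branches {R2, C2, R6, C3} → V_3 = 28.64-8.475j
Node n4: branches {R1, R2, I1, C1, C2} → V_4 = 29.34-7.816j
Node n5: branches {C1, R4, R5, V1} → V_5 = 28.78-4.543j
Source currents: i(V1)=1.344+0.2239j

-0.01120+0.001768j A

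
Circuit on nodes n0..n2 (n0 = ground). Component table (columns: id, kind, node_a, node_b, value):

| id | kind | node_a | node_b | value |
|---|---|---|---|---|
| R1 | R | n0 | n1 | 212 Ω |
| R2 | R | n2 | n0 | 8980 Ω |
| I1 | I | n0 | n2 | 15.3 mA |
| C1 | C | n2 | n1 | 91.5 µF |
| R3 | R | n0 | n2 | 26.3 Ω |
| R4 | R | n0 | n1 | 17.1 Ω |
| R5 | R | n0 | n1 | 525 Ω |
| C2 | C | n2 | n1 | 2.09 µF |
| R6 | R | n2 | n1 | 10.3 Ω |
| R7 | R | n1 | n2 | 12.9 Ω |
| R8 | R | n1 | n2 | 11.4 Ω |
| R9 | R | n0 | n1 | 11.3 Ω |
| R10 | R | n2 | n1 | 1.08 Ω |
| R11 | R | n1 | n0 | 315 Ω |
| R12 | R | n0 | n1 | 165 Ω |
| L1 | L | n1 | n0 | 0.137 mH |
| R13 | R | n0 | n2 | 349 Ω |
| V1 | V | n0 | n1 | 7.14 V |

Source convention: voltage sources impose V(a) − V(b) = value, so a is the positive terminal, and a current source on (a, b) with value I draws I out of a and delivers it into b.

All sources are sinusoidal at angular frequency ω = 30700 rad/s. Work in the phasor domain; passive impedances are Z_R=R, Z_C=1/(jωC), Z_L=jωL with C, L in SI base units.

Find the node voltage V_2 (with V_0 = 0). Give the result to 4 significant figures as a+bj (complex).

Element admittances at ω=30700 rad/s:
  Y(R1) = 0.004717+0.000j S between n0,n1
  Y(R2) = 0.0001114+0.000j S between n2,n0
  I1: injects 0.0153 A into n2 (from n0)
  Y(C1) = 0.000+2.809j S between n2,n1
  Y(R3) = 0.03802+0.000j S between n0,n2
  Y(R4) = 0.05848+0.000j S between n0,n1
  Y(R5) = 0.001905+0.000j S between n0,n1
  Y(C2) = 0.000+0.06416j S between n2,n1
  Y(R6) = 0.09709+0.000j S between n2,n1
  Y(R7) = 0.07752+0.000j S between n1,n2
  Y(R8) = 0.08772+0.000j S between n1,n2
  Y(R9) = 0.08850+0.000j S between n0,n1
  Y(R10) = 0.9259+0.000j S between n2,n1
  Y(R11) = 0.003175+0.000j S between n1,n0
  Y(R12) = 0.006061+0.000j S between n0,n1
  Y(L1) = 0.000-0.2378j S between n1,n0
  Y(R13) = 0.002865+0.000j S between n0,n2
  V1: constraint V(n0)−V(n1) = 7.14
Assemble and solve the 3×3 MNA system:
  V(n1)=-7.140+0.000j  V(n2)=-7.101-0.09062j
  i(V1)=-1.469+1.694j

-7.101-0.09062j V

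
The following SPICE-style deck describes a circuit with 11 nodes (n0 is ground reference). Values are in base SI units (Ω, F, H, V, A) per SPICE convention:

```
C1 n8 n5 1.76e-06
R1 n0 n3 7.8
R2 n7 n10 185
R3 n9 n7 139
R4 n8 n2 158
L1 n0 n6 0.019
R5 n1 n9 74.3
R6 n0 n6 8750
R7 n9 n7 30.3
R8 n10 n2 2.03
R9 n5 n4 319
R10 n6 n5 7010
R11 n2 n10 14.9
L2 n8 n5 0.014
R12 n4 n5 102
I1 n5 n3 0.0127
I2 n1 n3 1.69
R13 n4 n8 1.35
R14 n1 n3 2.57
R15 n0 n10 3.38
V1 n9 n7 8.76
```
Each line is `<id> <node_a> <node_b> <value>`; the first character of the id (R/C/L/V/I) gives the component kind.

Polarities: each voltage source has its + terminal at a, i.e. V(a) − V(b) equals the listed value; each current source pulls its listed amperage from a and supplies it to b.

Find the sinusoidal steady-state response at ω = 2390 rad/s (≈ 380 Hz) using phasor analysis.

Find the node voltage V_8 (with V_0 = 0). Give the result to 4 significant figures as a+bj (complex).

-2.177+0.008423j V

Apply KCL at each of the 10 non-ground nodes and solve the resulting linear system.
Node n1: branches {R5, I2, R14} → V_1 = -3.752+6.628e-06j
Node n2: branches {R4, R8, R11} → V_2 = -0.2243+0.0002646j
Node n3: branches {R1, I1, I2, R14} → V_3 = 0.4693+4.986e-06j
Node n4: branches {R9, R12, R13} → V_4 = -2.181+0.001800j
Node n5: branches {C1, R9, R10, L2, R12, I1} → V_5 = -2.370-0.3774j
Node n6: branches {L1, R6, R10} → V_6 = 0.002265-0.01538j
Node n7: branches {R2, R3, R7, V1} → V_7 = -8.985+5.412e-05j
Node n8: branches {C1, R4, L2, R13} → V_8 = -2.177+0.008423j
Node n9: branches {R3, R5, R7, V1} → V_9 = -0.2247+5.412e-05j
Node n10: branches {R2, R8, R11, R15} → V_10 = -0.2022+0.0001724j
Source currents: i(V1)=-0.3996-6.392e-07j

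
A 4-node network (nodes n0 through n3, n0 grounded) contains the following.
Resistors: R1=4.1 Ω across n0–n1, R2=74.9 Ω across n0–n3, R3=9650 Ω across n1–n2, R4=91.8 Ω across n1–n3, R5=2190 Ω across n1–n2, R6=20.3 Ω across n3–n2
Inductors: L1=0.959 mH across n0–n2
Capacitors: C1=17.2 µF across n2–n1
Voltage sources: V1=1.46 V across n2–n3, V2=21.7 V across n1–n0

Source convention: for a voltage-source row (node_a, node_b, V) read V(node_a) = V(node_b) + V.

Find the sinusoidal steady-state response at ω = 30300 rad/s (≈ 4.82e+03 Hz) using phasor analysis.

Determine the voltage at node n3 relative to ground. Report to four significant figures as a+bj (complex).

21.74+0.5991j V

Element admittances at ω=30300 rad/s:
  Y(R1) = 0.2439+0.000j S between n0,n1
  Y(R2) = 0.01335+0.000j S between n0,n3
  Y(R3) = 0.0001036+0.000j S between n1,n2
  Y(L1) = 0.000-0.03441j S between n0,n2
  Y(R4) = 0.01089+0.000j S between n1,n3
  Y(R5) = 0.0004566+0.000j S between n1,n2
  Y(C1) = 0.000+0.5212j S between n2,n1
  Y(R6) = 0.04926+0.000j S between n3,n2
  V1: constraint V(n2)−V(n3) = 1.46
  V2: constraint V(n1)−V(n0) = 21.7
Assemble and solve the 5×5 MNA system:
  V(n1)=21.70+0.000j  V(n2)=23.20+0.5991j  V(n3)=21.74+0.5991j
  i(V1)=0.2189+0.01453j  i(V2)=-5.604+0.7905j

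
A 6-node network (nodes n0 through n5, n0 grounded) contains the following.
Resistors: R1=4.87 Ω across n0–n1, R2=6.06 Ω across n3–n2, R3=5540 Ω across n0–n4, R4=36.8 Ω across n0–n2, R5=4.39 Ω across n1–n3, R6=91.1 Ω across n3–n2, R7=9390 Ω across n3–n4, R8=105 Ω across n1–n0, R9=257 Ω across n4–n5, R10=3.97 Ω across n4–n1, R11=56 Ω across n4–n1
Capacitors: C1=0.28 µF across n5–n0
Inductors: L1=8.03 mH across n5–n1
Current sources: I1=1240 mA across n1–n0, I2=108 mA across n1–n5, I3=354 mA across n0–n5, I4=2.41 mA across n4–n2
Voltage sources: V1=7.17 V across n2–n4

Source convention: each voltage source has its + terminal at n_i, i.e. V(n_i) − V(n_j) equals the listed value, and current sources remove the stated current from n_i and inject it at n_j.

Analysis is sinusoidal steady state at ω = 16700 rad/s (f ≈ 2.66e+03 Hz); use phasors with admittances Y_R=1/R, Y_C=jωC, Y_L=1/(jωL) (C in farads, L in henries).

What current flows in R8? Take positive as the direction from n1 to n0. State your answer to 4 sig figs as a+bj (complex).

MNA unknowns: 5 node voltages V₁..V_5 plus 1 source current (V1)
R1: Y=0.2053+0.000j on G[0,1]
C1: Y=0.000+0.004676j on G[5,0]
L1: Y=0.000-0.007457j on G[5,1]
I1: z[1]−=1.24, z[0]+=1.24
R2: Y=0.1650+0.000j on G[3,2]
R3: Y=0.0001805+0.000j on G[0,4]
I2: z[1]−=0.108, z[5]+=0.108
I3: z[0]−=0.354, z[5]+=0.354
I4: z[4]−=0.00241, z[2]+=0.00241
R4: Y=0.02717+0.000j on G[0,2]
R5: Y=0.2278+0.000j on G[1,3]
R6: Y=0.01098+0.000j on G[3,2]
R7: Y=0.0001065+0.000j on G[3,4]
R8: Y=0.009524+0.000j on G[1,0]
R9: Y=0.003891+0.000j on G[4,5]
R10: Y=0.2519+0.000j on G[4,1]
R11: Y=0.01786+0.000j on G[4,1]
V1: row V2−V4=7.17, i_V1 at 2,4
solve → V1=-3.227-1.449j, V2=2.623-0.7887j, V3=-0.6783-1.161j, V4=-4.547-0.7887j, V5=71.19+56.28j
aux → i_V1=-0.6498-0.04409j

-0.03073-0.01380j A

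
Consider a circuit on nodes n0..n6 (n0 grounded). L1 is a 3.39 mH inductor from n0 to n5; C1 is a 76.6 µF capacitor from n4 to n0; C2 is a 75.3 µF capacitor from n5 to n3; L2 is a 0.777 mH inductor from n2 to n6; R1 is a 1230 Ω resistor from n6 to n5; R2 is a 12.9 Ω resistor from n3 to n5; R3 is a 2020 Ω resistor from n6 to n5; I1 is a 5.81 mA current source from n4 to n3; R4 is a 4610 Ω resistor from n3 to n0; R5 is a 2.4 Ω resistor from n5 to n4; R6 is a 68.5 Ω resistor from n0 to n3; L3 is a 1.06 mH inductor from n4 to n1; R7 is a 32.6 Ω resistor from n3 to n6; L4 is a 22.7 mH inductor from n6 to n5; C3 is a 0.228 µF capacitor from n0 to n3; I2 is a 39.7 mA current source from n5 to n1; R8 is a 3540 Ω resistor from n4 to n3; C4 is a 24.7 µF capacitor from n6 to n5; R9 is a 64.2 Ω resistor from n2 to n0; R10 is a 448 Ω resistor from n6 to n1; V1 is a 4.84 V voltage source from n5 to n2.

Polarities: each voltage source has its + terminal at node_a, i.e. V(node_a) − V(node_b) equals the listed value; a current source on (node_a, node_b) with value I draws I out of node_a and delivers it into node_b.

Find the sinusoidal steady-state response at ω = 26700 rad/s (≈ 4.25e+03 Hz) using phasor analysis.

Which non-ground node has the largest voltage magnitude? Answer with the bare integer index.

2

Element admittances at ω=26700 rad/s:
  Y(L1) = 0.000-0.01105j S between n0,n5
  Y(C1) = 0.000+2.045j S between n4,n0
  Y(C2) = 0.000+2.011j S between n5,n3
  Y(L2) = 0.000-0.04820j S between n2,n6
  Y(R1) = 0.0008130+0.000j S between n6,n5
  Y(R2) = 0.07752+0.000j S between n3,n5
  Y(R3) = 0.0004950+0.000j S between n6,n5
  I1: injects 0.00581 A into n3 (from n4)
  Y(R4) = 0.0002169+0.000j S between n3,n0
  Y(R5) = 0.4167+0.000j S between n5,n4
  Y(R6) = 0.01460+0.000j S between n0,n3
  Y(L3) = 0.000-0.03533j S between n4,n1
  Y(R7) = 0.03067+0.000j S between n3,n6
  Y(L4) = 0.000-0.001650j S between n6,n5
  Y(C3) = 0.000+0.006088j S between n0,n3
  I2: injects 0.0397 A into n1 (from n5)
  Y(R8) = 0.0002825+0.000j S between n4,n3
  Y(C4) = 0.000+0.6595j S between n6,n5
  Y(R9) = 0.01558+0.000j S between n2,n0
  Y(R10) = 0.002232+0.000j S between n6,n1
  V1: constraint V(n5)−V(n2) = 4.84
Assemble and solve the 7×7 MNA system:
  V(n1)=0.07131+1.114j  V(n2)=-4.748-0.02627j  V(n3)=0.09226-0.03420j  V(n4)=0.0006676-0.03554j  V(n5)=0.09153-0.02627j  V(n6)=0.4768-0.004610j
  i(V1)=-0.07501+0.2515j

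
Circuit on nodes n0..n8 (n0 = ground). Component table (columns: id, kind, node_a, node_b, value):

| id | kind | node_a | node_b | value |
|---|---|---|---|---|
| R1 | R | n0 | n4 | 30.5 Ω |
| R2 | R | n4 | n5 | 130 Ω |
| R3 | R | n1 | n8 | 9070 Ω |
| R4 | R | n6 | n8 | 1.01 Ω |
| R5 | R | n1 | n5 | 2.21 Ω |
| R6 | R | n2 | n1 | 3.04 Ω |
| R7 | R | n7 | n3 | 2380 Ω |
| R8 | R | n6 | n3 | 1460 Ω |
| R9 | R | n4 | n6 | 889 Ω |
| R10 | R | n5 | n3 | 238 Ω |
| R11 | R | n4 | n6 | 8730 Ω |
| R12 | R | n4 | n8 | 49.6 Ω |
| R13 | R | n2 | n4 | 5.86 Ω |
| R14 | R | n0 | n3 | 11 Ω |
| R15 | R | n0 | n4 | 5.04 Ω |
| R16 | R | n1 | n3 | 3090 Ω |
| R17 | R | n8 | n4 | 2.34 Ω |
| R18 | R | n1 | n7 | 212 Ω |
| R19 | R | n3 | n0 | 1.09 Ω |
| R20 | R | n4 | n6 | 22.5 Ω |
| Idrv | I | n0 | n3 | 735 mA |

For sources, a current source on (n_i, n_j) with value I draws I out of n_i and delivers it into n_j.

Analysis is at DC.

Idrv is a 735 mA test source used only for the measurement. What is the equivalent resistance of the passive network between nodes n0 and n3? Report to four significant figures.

MNA unknowns: 8 node voltages V₁..V_8
R1: Y=0.03279 on G[0,4]
R2: Y=0.007692 on G[4,5]
R3: Y=0.0001103 on G[1,8]
R4: Y=0.9901 on G[6,8]
R5: Y=0.4525 on G[1,5]
R6: Y=0.3289 on G[2,1]
R7: Y=0.0004202 on G[7,3]
R8: Y=0.0006849 on G[6,3]
R9: Y=0.001125 on G[4,6]
R10: Y=0.004202 on G[5,3]
R11: Y=0.0001145 on G[4,6]
R12: Y=0.02016 on G[4,8]
R13: Y=0.1706 on G[2,4]
R14: Y=0.09091 on G[0,3]
R15: Y=0.1984 on G[0,4]
R16: Y=0.0003236 on G[1,3]
R17: Y=0.4274 on G[8,4]
R18: Y=0.004717 on G[1,7]
R19: Y=0.9174 on G[3,0]
R20: Y=0.04444 on G[4,6]
Idrv: z[0]−=0.735, z[3]+=0.735
solve → V1=0.04375, V2=0.03443, V3=0.7251, V4=0.01647, V5=0.04946, V6=0.01784, V7=0.09948, V8=0.01741

R_eq = 0.9866 Ω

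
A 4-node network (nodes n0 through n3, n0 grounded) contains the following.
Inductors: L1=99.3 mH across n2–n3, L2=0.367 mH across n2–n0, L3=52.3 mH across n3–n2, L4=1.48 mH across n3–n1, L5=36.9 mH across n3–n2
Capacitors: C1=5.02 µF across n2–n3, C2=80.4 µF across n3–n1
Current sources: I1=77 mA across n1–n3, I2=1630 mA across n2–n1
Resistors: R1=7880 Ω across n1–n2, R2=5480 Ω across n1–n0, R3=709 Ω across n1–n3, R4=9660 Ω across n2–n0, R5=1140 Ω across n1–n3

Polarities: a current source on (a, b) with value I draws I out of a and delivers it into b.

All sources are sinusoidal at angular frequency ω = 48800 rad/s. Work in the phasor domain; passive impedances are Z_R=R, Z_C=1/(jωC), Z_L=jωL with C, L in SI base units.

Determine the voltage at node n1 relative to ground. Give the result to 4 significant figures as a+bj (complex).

-0.01337-7.082j V

MNA unknowns: 3 node voltages V₁..V_3
L1: Y=0.000-0.0002064j on G[2,3]
L2: Y=0.000-0.05584j on G[2,0]
L3: Y=0.000-0.0003918j on G[3,2]
C1: Y=0.000+0.2450j on G[2,3]
I1: z[1]−=0.077, z[3]+=0.077
R1: Y=0.0001269+0.000j on G[1,2]
L4: Y=0.000-0.01385j on G[3,1]
R2: Y=0.0001825+0.000j on G[1,0]
R3: Y=0.001410+0.000j on G[1,3]
R4: Y=0.0001035+0.000j on G[2,0]
C2: Y=0.000+3.924j on G[3,1]
L5: Y=0.000-0.0005553j on G[3,2]
R5: Y=0.0008772+0.000j on G[1,3]
I2: z[2]−=1.63, z[1]+=1.63
solve → V1=-0.01337-7.082j, V2=-0.02315+8.660e-05j, V3=-0.01416-6.685j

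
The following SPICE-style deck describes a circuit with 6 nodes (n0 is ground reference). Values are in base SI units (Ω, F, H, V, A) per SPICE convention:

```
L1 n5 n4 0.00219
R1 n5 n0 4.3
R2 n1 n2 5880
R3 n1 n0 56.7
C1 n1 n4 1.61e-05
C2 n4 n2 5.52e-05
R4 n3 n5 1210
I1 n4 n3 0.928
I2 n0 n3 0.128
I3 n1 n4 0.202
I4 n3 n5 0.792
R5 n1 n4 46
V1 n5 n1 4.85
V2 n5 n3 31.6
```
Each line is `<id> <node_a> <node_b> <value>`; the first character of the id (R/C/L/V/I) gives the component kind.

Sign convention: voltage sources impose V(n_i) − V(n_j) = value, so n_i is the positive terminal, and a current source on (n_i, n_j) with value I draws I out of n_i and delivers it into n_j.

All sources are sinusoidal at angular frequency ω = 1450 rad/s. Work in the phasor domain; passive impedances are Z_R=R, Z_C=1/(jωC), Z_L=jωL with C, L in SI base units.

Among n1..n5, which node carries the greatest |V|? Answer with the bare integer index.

3

Element admittances at ω=1450 rad/s:
  Y(L1) = 0.000-0.3149j S between n5,n4
  Y(R1) = 0.2326+0.000j S between n5,n0
  Y(R2) = 0.0001701+0.000j S between n1,n2
  Y(R3) = 0.01764+0.000j S between n1,n0
  Y(C1) = 0.000+0.02334j S between n1,n4
  Y(C2) = 0.000+0.08004j S between n4,n2
  Y(R4) = 0.0008264+0.000j S between n3,n5
  I1: injects 0.928 A into n3 (from n4)
  I2: injects 0.128 A into n3 (from n0)
  I3: injects 0.202 A into n4 (from n1)
  I4: injects 0.792 A into n5 (from n3)
  Y(R5) = 0.02174+0.000j S between n1,n4
  V1: constraint V(n5)−V(n1) = 4.85
  V2: constraint V(n5)−V(n3) = 31.6
Assemble and solve the 7×7 MNA system:
  V(n1)=-3.997+0.000j  V(n2)=1.032-2.857j  V(n3)=-30.75+0.000j  V(n4)=1.026-2.867j  V(n5)=0.8535+0.000j
  i(V1)=-0.04547-0.05444j  i(V2)=-0.2901+0.000j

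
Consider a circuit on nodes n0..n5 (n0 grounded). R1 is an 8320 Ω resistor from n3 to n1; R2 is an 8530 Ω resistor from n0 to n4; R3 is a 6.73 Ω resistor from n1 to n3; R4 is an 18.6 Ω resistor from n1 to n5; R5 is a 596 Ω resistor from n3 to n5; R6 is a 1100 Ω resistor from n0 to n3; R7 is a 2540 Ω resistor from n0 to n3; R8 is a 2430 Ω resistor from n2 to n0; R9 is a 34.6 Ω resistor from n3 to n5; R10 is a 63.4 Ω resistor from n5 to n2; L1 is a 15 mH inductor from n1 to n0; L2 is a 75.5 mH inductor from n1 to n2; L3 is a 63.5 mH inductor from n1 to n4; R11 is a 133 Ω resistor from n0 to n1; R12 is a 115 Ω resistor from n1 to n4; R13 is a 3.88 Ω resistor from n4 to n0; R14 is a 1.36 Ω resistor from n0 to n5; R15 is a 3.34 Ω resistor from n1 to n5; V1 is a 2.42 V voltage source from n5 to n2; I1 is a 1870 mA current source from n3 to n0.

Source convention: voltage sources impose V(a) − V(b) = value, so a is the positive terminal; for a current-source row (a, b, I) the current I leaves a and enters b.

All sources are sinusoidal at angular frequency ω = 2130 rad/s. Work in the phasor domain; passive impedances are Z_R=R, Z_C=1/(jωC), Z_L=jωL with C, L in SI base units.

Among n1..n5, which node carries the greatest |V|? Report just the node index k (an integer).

3

Apply KCL at each of the 5 non-ground nodes and solve the resulting linear system.
Node n1: branches {R1, R3, R4, L1, L2, L3, R11, R12, R15} → V_1 = -6.032-0.8826j
Node n2: branches {R8, R10, L2, V1} → V_2 = -4.755-0.2926j
Node n3: branches {R1, R3, R5, R6, R7, R9, I1} → V_3 = -15.72-0.7763j
Node n4: branches {R2, L3, R12, R13} → V_4 = -0.2249+0.1323j
Node n5: branches {R4, R5, R9, R10, R14, R15, V1} → V_5 = -2.335-0.2926j
Source currents: i(V1)=-0.03646-0.008061j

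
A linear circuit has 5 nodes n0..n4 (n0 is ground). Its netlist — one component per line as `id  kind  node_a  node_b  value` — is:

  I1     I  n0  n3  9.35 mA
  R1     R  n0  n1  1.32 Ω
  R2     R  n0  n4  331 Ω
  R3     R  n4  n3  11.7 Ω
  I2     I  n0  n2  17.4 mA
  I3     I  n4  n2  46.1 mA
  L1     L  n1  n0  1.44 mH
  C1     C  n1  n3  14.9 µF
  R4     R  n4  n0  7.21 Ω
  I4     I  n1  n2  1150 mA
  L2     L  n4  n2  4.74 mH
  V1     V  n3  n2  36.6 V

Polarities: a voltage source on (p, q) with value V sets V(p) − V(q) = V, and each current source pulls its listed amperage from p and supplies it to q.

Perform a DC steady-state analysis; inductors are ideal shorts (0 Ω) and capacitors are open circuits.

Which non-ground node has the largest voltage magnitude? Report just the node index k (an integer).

Apply KCL at each of the 4 non-ground nodes and solve the resulting linear system.
Node n1: branches {R1, L1, C1, I4} → V_1 = 0.000
Node n2: branches {I2, I3, I4, L2, V1} → V_2 = 8.303
Node n3: branches {I1, R3, C1, V1} → V_3 = 44.90
Node n4: branches {R2, R3, I3, R4, L2} → V_4 = 8.303
Source currents: i(L1)=-1.150, i(L2)=1.905, i(V1)=-3.119

3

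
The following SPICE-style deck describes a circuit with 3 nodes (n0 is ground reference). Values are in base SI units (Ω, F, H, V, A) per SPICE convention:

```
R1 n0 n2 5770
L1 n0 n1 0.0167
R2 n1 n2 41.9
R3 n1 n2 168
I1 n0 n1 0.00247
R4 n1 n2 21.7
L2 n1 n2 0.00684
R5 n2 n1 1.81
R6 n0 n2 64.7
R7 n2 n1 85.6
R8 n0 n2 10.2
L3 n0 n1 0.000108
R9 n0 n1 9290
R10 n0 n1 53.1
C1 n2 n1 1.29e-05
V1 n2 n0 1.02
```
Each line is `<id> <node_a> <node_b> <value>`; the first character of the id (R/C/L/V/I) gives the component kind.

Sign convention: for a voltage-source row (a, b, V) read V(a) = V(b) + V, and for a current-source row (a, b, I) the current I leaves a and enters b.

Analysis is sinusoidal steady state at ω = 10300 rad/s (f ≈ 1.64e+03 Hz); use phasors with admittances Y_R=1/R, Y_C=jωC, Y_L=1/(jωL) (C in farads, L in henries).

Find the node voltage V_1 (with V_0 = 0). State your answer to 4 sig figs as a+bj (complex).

0.3200+0.5654j V

Apply KCL at each of the 2 non-ground nodes and solve the resulting linear system.
Node n1: branches {L1, R2, R3, I1, R4, L2, R5, R7, L3, R9, R10, C1} → V_1 = 0.3200+0.5654j
Node n2: branches {R1, R2, R3, R4, L2, R5, R6, R7, R8, C1, V1} → V_2 = 1.020+0.000j
Source currents: i(V1)=-0.6311+0.2788j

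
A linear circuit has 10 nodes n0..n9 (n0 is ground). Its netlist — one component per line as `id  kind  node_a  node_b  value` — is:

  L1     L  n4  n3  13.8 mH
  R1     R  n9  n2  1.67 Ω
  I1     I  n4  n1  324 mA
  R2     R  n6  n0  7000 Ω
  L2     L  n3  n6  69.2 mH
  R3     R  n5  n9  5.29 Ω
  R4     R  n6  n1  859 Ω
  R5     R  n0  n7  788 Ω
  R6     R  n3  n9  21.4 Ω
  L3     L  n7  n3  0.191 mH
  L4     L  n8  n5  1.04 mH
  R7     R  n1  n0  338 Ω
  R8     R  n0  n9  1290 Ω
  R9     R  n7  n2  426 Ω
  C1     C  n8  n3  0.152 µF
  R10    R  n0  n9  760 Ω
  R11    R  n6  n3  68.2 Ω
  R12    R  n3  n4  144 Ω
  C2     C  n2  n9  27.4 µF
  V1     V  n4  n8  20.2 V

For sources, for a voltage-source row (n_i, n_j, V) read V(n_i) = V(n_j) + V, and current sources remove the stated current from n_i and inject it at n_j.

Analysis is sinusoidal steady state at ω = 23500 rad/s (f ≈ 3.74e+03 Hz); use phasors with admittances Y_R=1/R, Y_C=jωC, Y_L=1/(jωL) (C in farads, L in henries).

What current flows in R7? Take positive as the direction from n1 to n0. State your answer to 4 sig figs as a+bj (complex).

0.1959-0.0007004j A

Apply KCL at each of the 9 non-ground nodes and solve the resulting linear system.
Node n1: branches {I1, R4, R7} → V_1 = 66.21-0.2367j
Node n2: branches {R1, R9, C2} → V_2 = -58.52+1.005j
Node n3: branches {L1, L2, R6, L3, C1, R11, R12} → V_3 = -52.97-1.278j
Node n4: branches {L1, I1, R12, V1} → V_4 = -43.21-8.031j
Node n5: branches {R3, L4} → V_5 = -60.62+1.624j
Node n6: branches {R2, L2, R4, R11} → V_6 = -43.83-0.8383j
Node n7: branches {R5, L3, R9} → V_7 = -53.00-1.034j
Node n8: branches {L4, C1, V1} → V_8 = -63.41-8.031j
Node n9: branches {R1, R3, R6, R8, R10, C2} → V_9 = -58.53+1.020j
Source currents: i(V1)=-0.3709+0.07699j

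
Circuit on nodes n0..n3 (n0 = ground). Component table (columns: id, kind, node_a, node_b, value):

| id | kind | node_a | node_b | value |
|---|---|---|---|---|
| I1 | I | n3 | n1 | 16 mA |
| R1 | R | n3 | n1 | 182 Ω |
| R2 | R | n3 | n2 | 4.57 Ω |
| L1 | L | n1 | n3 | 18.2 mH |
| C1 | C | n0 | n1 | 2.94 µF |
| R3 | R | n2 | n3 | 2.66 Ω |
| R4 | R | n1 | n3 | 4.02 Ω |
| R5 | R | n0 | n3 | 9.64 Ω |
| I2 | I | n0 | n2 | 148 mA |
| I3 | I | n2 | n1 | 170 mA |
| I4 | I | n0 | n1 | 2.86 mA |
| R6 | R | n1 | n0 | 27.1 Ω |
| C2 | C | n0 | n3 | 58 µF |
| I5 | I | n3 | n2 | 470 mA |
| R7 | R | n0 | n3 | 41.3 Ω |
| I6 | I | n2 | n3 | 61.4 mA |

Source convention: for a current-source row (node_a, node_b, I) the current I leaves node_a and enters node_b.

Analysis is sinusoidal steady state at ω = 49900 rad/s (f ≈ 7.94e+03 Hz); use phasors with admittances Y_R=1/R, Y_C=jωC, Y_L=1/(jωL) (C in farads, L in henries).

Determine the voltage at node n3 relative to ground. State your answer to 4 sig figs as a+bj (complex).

-0.02005-0.03277j V

MNA unknowns: 3 node voltages V₁..V_3
I1: z[3]−=0.016, z[1]+=0.016
R1: Y=0.005495+0.000j on G[3,1]
R2: Y=0.2188+0.000j on G[3,2]
L1: Y=0.000-0.001101j on G[1,3]
C1: Y=0.000+0.1467j on G[0,1]
R3: Y=0.3759+0.000j on G[2,3]
R4: Y=0.2488+0.000j on G[1,3]
R5: Y=0.1037+0.000j on G[0,3]
I2: z[0]−=0.148, z[2]+=0.148
I3: z[2]−=0.17, z[1]+=0.17
I4: z[0]−=0.00286, z[1]+=0.00286
R6: Y=0.03690+0.000j on G[1,0]
C2: Y=0.000+2.894j on G[0,3]
I5: z[3]−=0.47, z[2]+=0.47
R7: Y=0.02421+0.000j on G[0,3]
I6: z[2]−=0.0614, z[3]+=0.0614
solve → V1=0.4934-0.2753j, V2=0.6300-0.03277j, V3=-0.02005-0.03277j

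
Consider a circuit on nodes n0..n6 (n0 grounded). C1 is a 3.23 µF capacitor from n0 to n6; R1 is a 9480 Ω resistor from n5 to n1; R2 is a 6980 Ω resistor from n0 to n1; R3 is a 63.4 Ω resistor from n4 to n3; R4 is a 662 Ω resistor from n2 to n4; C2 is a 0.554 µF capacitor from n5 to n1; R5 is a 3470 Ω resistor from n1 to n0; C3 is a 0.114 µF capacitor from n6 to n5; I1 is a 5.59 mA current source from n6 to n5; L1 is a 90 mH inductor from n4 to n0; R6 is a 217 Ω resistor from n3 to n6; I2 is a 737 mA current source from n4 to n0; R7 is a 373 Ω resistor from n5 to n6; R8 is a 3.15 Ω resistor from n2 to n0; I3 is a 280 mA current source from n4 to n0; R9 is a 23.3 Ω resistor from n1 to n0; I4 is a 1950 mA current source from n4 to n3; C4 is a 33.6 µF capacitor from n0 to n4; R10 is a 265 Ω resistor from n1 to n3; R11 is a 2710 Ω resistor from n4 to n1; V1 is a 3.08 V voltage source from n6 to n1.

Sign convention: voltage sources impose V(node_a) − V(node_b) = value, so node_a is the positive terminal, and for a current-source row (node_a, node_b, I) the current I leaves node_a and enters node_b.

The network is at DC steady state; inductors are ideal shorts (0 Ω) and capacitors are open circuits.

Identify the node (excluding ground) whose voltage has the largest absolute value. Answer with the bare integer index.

Element admittances at DC:
  Y(C1) = 0.000 S between n0,n6
  Y(R1) = 0.0001055 S between n5,n1
  Y(R2) = 0.0001433 S between n0,n1
  Y(R3) = 0.01577 S between n4,n3
  Y(R4) = 0.001511 S between n2,n4
  Y(C2) = 0.000 S between n5,n1
  Y(R5) = 0.0002882 S between n1,n0
  Y(C3) = 0.000 S between n6,n5
  I1: injects 0.00559 A into n5 (from n6)
  L1: short n4↔n0 (DC inductor)
  Y(R6) = 0.004608 S between n3,n6
  I2: injects 0.737 A into n0 (from n4)
  Y(R7) = 0.002681 S between n5,n6
  Y(R8) = 0.3175 S between n2,n0
  I3: injects 0.28 A into n0 (from n4)
  Y(R9) = 0.04292 S between n1,n0
  I4: injects 1.95 A into n3 (from n4)
  Y(C4) = 0.000 S between n0,n4
  Y(R10) = 0.003774 S between n1,n3
  Y(R11) = 0.0003690 S between n4,n1
  V1: constraint V(n6)−V(n1) = 3.08
Assemble and solve the 8×8 MNA system:
  V(n1)=13.57  V(n2)=0.000  V(n3)=86.02  V(n4)=0.000  V(n5)=18.54  V(n6)=16.65
  i(L1)=-1.605  i(V1)=0.3192

3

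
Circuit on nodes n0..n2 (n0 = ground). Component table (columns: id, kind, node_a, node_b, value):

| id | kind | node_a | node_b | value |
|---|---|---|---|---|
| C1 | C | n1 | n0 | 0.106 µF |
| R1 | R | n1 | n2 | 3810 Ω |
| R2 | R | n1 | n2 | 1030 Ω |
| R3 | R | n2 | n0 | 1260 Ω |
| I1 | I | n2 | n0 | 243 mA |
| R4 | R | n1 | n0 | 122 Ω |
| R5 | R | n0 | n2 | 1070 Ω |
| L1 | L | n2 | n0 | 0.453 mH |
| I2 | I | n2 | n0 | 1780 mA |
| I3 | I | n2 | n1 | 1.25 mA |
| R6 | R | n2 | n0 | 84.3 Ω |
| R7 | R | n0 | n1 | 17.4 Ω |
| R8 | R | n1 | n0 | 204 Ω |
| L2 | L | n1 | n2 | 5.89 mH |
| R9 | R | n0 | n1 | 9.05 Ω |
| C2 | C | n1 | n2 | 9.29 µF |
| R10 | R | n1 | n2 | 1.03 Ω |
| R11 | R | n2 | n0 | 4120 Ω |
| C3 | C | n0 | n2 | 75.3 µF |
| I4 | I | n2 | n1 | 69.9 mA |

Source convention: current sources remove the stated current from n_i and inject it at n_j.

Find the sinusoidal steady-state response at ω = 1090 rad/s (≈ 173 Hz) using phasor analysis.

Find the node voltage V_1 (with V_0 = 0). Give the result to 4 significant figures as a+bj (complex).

Element admittances at ω=1090 rad/s:
  Y(C1) = 0.000+0.0001155j S between n1,n0
  Y(R1) = 0.0002625+0.000j S between n1,n2
  Y(R2) = 0.0009709+0.000j S between n1,n2
  Y(R3) = 0.0007937+0.000j S between n2,n0
  I1: injects 0.243 A into n0 (from n2)
  Y(R4) = 0.008197+0.000j S between n1,n0
  Y(R5) = 0.0009346+0.000j S between n0,n2
  Y(L1) = 0.000-2.025j S between n2,n0
  I2: injects 1.78 A into n0 (from n2)
  I3: injects 0.00125 A into n1 (from n2)
  Y(R6) = 0.01186+0.000j S between n2,n0
  Y(R7) = 0.05747+0.000j S between n0,n1
  Y(R8) = 0.004902+0.000j S between n1,n0
  Y(L2) = 0.000-0.1558j S between n1,n2
  Y(R9) = 0.1105+0.000j S between n0,n1
  Y(C2) = 0.000+0.01013j S between n1,n2
  Y(R10) = 0.9709+0.000j S between n1,n2
  Y(R11) = 0.0002427+0.000j S between n2,n0
  Y(C3) = 0.000+0.08208j S between n0,n2
  I4: injects 0.0699 A into n1 (from n2)
Assemble and solve the 2×2 MNA system:
  V(n1)=-0.03420-0.8676j  V(n2)=-0.08823-1.037j

-0.03420-0.8676j V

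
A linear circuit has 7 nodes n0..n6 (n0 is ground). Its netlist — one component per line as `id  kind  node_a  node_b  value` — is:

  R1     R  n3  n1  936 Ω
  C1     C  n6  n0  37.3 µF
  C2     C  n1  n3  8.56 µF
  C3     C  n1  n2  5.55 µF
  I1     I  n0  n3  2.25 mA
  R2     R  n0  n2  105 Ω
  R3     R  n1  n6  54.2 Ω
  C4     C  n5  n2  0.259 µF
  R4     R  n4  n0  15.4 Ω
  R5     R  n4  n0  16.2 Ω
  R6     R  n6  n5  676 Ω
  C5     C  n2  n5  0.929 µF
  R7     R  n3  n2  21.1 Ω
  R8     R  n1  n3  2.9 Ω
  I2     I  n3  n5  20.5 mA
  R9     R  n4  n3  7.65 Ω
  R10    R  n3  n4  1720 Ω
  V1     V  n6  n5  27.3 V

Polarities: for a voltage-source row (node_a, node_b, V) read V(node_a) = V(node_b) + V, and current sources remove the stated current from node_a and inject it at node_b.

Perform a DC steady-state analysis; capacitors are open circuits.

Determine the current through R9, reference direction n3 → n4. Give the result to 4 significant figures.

Element admittances at DC:
  Y(R1) = 0.001068 S between n3,n1
  Y(C1) = 0.000 S between n6,n0
  Y(C2) = 0.000 S between n1,n3
  Y(C3) = 0.000 S between n1,n2
  I1: injects 0.00225 A into n3 (from n0)
  Y(R2) = 0.009524 S between n0,n2
  Y(R3) = 0.01845 S between n1,n6
  Y(C4) = 0.000 S between n5,n2
  Y(R4) = 0.06494 S between n4,n0
  Y(R5) = 0.06173 S between n4,n0
  Y(R6) = 0.001479 S between n6,n5
  Y(C5) = 0.000 S between n2,n5
  Y(R7) = 0.04739 S between n3,n2
  Y(R8) = 0.3448 S between n1,n3
  I2: injects 0.0205 A into n5 (from n3)
  Y(R9) = 0.1307 S between n4,n3
  Y(R10) = 0.0005814 S between n3,n4
  V1: constraint V(n6)−V(n5) = 27.3
Assemble and solve the 7×7 MNA system:
  V(n1)=0.09034  V(n2)=0.02588  V(n3)=0.03108  V(n4)=0.01582  V(n5)=-26.10  V(n6)=1.201
  i(V1)=-0.06088

0.001995 A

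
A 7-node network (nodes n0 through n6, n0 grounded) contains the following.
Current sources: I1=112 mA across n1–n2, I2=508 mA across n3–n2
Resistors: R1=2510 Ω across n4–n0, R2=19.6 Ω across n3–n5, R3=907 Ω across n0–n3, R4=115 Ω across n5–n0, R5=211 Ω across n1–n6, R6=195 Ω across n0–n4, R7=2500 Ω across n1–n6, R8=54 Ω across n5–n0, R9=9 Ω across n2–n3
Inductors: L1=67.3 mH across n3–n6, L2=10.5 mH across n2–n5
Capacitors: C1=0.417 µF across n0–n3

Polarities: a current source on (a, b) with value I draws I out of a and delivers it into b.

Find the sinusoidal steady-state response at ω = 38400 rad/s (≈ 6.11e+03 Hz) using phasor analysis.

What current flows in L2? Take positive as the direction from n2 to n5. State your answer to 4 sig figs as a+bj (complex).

Element admittances at ω=38400 rad/s:
  I1: injects 0.112 A into n2 (from n1)
  Y(R1) = 0.0003984+0.000j S between n4,n0
  Y(R2) = 0.05102+0.000j S between n3,n5
  Y(R3) = 0.001103+0.000j S between n0,n3
  Y(L1) = 0.000-0.0003869j S between n3,n6
  Y(R4) = 0.008696+0.000j S between n5,n0
  Y(R5) = 0.004739+0.000j S between n1,n6
  Y(R6) = 0.005128+0.000j S between n0,n4
  Y(C1) = 0.000+0.01601j S between n0,n3
  Y(L2) = 0.000-0.002480j S between n2,n5
  Y(R7) = 0.0004000+0.000j S between n1,n6
  Y(R8) = 0.01852+0.000j S between n5,n0
  Y(R9) = 0.1111+0.000j S between n2,n3
  I2: injects 0.508 A into n2 (from n3)
Assemble and solve the 6×6 MNA system:
  V(n1)=-21.68-289.3j  V(n2)=5.689+0.2820j  V(n3)=0.1170+0.1570j  V(n4)=0.000+0.000j  V(n5)=0.08762-0.07520j  V(n6)=0.1170-289.3j

0.0008859-0.01389j A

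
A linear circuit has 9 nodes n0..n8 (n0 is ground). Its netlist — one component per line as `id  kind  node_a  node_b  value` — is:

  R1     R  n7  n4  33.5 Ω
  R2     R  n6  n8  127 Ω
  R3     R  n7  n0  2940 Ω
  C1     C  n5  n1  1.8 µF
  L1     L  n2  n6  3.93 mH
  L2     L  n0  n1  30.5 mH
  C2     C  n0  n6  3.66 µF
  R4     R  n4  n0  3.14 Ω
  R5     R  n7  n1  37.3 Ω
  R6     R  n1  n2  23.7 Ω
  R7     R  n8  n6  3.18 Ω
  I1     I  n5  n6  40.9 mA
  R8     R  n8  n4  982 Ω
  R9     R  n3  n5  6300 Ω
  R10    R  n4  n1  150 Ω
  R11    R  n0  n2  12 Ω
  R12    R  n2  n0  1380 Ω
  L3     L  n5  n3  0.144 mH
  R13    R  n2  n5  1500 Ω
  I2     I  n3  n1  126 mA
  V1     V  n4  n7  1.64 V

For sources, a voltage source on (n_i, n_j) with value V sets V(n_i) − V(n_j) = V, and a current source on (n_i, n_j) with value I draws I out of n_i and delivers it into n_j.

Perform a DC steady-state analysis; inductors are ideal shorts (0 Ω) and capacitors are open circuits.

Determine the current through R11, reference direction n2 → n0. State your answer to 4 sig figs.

-0.08242 A

MNA unknowns: 8 node voltages V₁..V_8 plus 4 source currents (L1, L2, L3, V1)
R1: Y=0.02985 on G[7,4]
R2: Y=0.007874 on G[6,8]
R3: Y=0.0003401 on G[7,0]
C1: Y=0.000 on G[5,1]
L1: row V2−V6=0, i_L1 at 2,6
L2: row V0−V1=0, i_L2 at 0,1
C2: Y=0.000 on G[0,6]
R4: Y=0.3185 on G[4,0]
R5: Y=0.02681 on G[7,1]
R6: Y=0.04219 on G[1,2]
R7: Y=0.3145 on G[8,6]
I1: z[5]−=0.0409, z[6]+=0.0409
R8: Y=0.001018 on G[8,4]
R9: Y=0.0001587 on G[3,5]
R10: Y=0.006667 on G[4,1]
R11: Y=0.08333 on G[0,2]
R12: Y=0.0007246 on G[2,0]
L3: row V5−V3=0, i_L3 at 5,3
R13: Y=0.0006667 on G[2,5]
I2: z[3]−=0.126, z[1]+=0.126
V1: row V4−V7=1.64, i_V1 at 4,7
solve → V1=0.000, V2=-0.9891, V3=-251.3, V4=0.1232, V5=-251.3, V6=-0.9891, V7=-1.517, V8=-0.9856
aux → i_L1=-0.04203, i_L2=-0.04442, i_L3=0.1260, i_V1=-0.09014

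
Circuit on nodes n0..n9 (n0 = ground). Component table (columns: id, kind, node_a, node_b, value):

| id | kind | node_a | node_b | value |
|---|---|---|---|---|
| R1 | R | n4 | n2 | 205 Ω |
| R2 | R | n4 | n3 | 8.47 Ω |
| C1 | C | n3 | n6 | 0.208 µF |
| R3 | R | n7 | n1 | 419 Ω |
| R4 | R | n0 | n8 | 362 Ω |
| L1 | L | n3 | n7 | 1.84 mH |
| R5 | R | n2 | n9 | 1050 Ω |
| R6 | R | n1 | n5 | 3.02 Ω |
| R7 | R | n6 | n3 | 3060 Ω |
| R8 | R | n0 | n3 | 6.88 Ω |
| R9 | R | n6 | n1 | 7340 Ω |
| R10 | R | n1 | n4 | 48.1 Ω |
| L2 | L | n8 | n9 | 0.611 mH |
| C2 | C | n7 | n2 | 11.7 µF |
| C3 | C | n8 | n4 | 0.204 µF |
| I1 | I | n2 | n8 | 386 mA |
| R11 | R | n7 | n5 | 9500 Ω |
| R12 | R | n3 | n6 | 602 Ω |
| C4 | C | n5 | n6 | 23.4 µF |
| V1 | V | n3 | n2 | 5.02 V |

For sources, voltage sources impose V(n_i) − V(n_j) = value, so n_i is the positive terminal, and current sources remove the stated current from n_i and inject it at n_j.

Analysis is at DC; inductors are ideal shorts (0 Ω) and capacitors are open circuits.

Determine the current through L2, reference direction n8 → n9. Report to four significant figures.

0.1039 A

Element admittances at DC:
  Y(R1) = 0.004878 S between n4,n2
  Y(R2) = 0.1181 S between n4,n3
  Y(C1) = 0.000 S between n3,n6
  Y(R3) = 0.002387 S between n7,n1
  Y(R4) = 0.002762 S between n0,n8
  L1: short n3↔n7 (DC inductor)
  Y(R5) = 0.0009524 S between n2,n9
  Y(R6) = 0.3311 S between n1,n5
  Y(R7) = 0.0003268 S between n6,n3
  Y(R8) = 0.1453 S between n0,n3
  Y(R9) = 0.0001362 S between n6,n1
  Y(R10) = 0.02079 S between n1,n4
  L2: short n8↔n9 (DC inductor)
  Y(C2) = 0.000 S between n7,n2
  Y(C3) = 0.000 S between n8,n4
  I1: injects 0.386 A into n8 (from n2)
  Y(R11) = 0.0001053 S between n7,n5
  Y(R12) = 0.001661 S between n3,n6
  Y(C4) = 0.000 S between n5,n6
  V1: constraint V(n3)−V(n2) = 5.02
Assemble and solve the 12×12 MNA system:
  V(n1)=-2.115  V(n2)=-6.961  V(n3)=-1.941  V(n4)=-2.136  V(n5)=-2.114  V(n6)=-1.952  V(n7)=-1.941  V(n8)=102.1  V(n9)=102.1
  i(L1)=0.0004326  i(L2)=0.1039  i(V1)=0.2586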